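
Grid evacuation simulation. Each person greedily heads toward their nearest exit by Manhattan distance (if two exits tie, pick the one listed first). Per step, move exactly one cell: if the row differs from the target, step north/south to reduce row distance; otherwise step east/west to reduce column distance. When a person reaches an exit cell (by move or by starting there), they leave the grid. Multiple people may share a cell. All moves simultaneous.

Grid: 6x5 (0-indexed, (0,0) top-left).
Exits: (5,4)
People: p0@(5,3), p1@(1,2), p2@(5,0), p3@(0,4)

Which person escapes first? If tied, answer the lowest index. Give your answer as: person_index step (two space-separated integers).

Answer: 0 1

Derivation:
Step 1: p0:(5,3)->(5,4)->EXIT | p1:(1,2)->(2,2) | p2:(5,0)->(5,1) | p3:(0,4)->(1,4)
Step 2: p0:escaped | p1:(2,2)->(3,2) | p2:(5,1)->(5,2) | p3:(1,4)->(2,4)
Step 3: p0:escaped | p1:(3,2)->(4,2) | p2:(5,2)->(5,3) | p3:(2,4)->(3,4)
Step 4: p0:escaped | p1:(4,2)->(5,2) | p2:(5,3)->(5,4)->EXIT | p3:(3,4)->(4,4)
Step 5: p0:escaped | p1:(5,2)->(5,3) | p2:escaped | p3:(4,4)->(5,4)->EXIT
Step 6: p0:escaped | p1:(5,3)->(5,4)->EXIT | p2:escaped | p3:escaped
Exit steps: [1, 6, 4, 5]
First to escape: p0 at step 1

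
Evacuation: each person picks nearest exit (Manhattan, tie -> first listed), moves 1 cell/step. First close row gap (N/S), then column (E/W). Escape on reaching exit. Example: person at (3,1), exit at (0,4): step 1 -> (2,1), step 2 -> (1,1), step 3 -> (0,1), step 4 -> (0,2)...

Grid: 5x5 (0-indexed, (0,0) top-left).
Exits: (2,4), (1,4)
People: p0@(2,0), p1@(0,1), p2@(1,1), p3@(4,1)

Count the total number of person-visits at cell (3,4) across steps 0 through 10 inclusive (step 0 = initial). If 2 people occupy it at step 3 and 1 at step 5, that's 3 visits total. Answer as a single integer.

Answer: 0

Derivation:
Step 0: p0@(2,0) p1@(0,1) p2@(1,1) p3@(4,1) -> at (3,4): 0 [-], cum=0
Step 1: p0@(2,1) p1@(1,1) p2@(1,2) p3@(3,1) -> at (3,4): 0 [-], cum=0
Step 2: p0@(2,2) p1@(1,2) p2@(1,3) p3@(2,1) -> at (3,4): 0 [-], cum=0
Step 3: p0@(2,3) p1@(1,3) p2@ESC p3@(2,2) -> at (3,4): 0 [-], cum=0
Step 4: p0@ESC p1@ESC p2@ESC p3@(2,3) -> at (3,4): 0 [-], cum=0
Step 5: p0@ESC p1@ESC p2@ESC p3@ESC -> at (3,4): 0 [-], cum=0
Total visits = 0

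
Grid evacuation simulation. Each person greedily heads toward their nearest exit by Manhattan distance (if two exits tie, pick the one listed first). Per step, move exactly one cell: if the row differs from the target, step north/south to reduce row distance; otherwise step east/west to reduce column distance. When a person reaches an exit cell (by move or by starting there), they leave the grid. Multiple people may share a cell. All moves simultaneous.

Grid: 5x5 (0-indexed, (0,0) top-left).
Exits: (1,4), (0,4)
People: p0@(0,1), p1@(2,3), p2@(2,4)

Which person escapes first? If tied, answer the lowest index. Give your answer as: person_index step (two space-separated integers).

Answer: 2 1

Derivation:
Step 1: p0:(0,1)->(0,2) | p1:(2,3)->(1,3) | p2:(2,4)->(1,4)->EXIT
Step 2: p0:(0,2)->(0,3) | p1:(1,3)->(1,4)->EXIT | p2:escaped
Step 3: p0:(0,3)->(0,4)->EXIT | p1:escaped | p2:escaped
Exit steps: [3, 2, 1]
First to escape: p2 at step 1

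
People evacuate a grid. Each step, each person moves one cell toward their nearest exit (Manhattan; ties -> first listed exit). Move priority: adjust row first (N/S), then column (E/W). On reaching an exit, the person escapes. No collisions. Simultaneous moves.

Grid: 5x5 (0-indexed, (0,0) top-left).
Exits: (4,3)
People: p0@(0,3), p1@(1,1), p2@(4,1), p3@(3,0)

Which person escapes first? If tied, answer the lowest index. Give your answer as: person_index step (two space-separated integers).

Step 1: p0:(0,3)->(1,3) | p1:(1,1)->(2,1) | p2:(4,1)->(4,2) | p3:(3,0)->(4,0)
Step 2: p0:(1,3)->(2,3) | p1:(2,1)->(3,1) | p2:(4,2)->(4,3)->EXIT | p3:(4,0)->(4,1)
Step 3: p0:(2,3)->(3,3) | p1:(3,1)->(4,1) | p2:escaped | p3:(4,1)->(4,2)
Step 4: p0:(3,3)->(4,3)->EXIT | p1:(4,1)->(4,2) | p2:escaped | p3:(4,2)->(4,3)->EXIT
Step 5: p0:escaped | p1:(4,2)->(4,3)->EXIT | p2:escaped | p3:escaped
Exit steps: [4, 5, 2, 4]
First to escape: p2 at step 2

Answer: 2 2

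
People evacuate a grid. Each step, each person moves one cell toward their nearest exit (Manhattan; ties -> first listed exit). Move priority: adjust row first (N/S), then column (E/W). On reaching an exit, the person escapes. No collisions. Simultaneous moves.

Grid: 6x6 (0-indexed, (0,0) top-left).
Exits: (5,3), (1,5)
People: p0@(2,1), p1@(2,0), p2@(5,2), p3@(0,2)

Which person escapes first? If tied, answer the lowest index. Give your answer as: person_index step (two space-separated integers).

Step 1: p0:(2,1)->(3,1) | p1:(2,0)->(3,0) | p2:(5,2)->(5,3)->EXIT | p3:(0,2)->(1,2)
Step 2: p0:(3,1)->(4,1) | p1:(3,0)->(4,0) | p2:escaped | p3:(1,2)->(1,3)
Step 3: p0:(4,1)->(5,1) | p1:(4,0)->(5,0) | p2:escaped | p3:(1,3)->(1,4)
Step 4: p0:(5,1)->(5,2) | p1:(5,0)->(5,1) | p2:escaped | p3:(1,4)->(1,5)->EXIT
Step 5: p0:(5,2)->(5,3)->EXIT | p1:(5,1)->(5,2) | p2:escaped | p3:escaped
Step 6: p0:escaped | p1:(5,2)->(5,3)->EXIT | p2:escaped | p3:escaped
Exit steps: [5, 6, 1, 4]
First to escape: p2 at step 1

Answer: 2 1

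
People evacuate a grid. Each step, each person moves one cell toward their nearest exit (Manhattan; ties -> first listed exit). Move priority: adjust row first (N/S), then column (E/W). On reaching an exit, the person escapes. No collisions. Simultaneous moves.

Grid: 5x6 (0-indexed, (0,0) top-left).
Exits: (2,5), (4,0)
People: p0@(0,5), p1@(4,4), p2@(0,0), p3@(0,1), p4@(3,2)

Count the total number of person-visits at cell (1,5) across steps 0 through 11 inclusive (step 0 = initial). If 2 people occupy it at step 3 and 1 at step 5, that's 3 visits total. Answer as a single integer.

Answer: 1

Derivation:
Step 0: p0@(0,5) p1@(4,4) p2@(0,0) p3@(0,1) p4@(3,2) -> at (1,5): 0 [-], cum=0
Step 1: p0@(1,5) p1@(3,4) p2@(1,0) p3@(1,1) p4@(4,2) -> at (1,5): 1 [p0], cum=1
Step 2: p0@ESC p1@(2,4) p2@(2,0) p3@(2,1) p4@(4,1) -> at (1,5): 0 [-], cum=1
Step 3: p0@ESC p1@ESC p2@(3,0) p3@(3,1) p4@ESC -> at (1,5): 0 [-], cum=1
Step 4: p0@ESC p1@ESC p2@ESC p3@(4,1) p4@ESC -> at (1,5): 0 [-], cum=1
Step 5: p0@ESC p1@ESC p2@ESC p3@ESC p4@ESC -> at (1,5): 0 [-], cum=1
Total visits = 1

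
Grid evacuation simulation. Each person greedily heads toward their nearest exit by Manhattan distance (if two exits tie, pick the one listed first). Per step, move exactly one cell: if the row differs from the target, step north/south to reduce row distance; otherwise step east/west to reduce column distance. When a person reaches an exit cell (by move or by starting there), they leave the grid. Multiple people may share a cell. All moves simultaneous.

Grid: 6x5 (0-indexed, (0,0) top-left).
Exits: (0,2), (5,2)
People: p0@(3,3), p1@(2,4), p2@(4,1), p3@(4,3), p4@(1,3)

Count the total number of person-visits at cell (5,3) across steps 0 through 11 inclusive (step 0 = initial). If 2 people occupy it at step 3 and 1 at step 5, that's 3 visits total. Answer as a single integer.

Answer: 2

Derivation:
Step 0: p0@(3,3) p1@(2,4) p2@(4,1) p3@(4,3) p4@(1,3) -> at (5,3): 0 [-], cum=0
Step 1: p0@(4,3) p1@(1,4) p2@(5,1) p3@(5,3) p4@(0,3) -> at (5,3): 1 [p3], cum=1
Step 2: p0@(5,3) p1@(0,4) p2@ESC p3@ESC p4@ESC -> at (5,3): 1 [p0], cum=2
Step 3: p0@ESC p1@(0,3) p2@ESC p3@ESC p4@ESC -> at (5,3): 0 [-], cum=2
Step 4: p0@ESC p1@ESC p2@ESC p3@ESC p4@ESC -> at (5,3): 0 [-], cum=2
Total visits = 2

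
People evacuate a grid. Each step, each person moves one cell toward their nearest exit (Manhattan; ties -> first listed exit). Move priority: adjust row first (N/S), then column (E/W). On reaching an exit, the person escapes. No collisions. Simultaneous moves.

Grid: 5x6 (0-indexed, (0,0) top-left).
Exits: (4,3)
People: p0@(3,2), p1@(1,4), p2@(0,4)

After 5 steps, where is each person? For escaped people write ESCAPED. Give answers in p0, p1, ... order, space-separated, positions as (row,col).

Step 1: p0:(3,2)->(4,2) | p1:(1,4)->(2,4) | p2:(0,4)->(1,4)
Step 2: p0:(4,2)->(4,3)->EXIT | p1:(2,4)->(3,4) | p2:(1,4)->(2,4)
Step 3: p0:escaped | p1:(3,4)->(4,4) | p2:(2,4)->(3,4)
Step 4: p0:escaped | p1:(4,4)->(4,3)->EXIT | p2:(3,4)->(4,4)
Step 5: p0:escaped | p1:escaped | p2:(4,4)->(4,3)->EXIT

ESCAPED ESCAPED ESCAPED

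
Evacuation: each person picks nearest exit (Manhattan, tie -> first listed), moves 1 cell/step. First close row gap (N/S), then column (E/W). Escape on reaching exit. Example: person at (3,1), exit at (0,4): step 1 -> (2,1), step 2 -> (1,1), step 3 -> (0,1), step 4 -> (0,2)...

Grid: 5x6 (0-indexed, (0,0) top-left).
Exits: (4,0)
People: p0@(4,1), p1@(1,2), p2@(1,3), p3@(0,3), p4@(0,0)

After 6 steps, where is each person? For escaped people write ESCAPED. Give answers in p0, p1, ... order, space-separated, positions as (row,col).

Step 1: p0:(4,1)->(4,0)->EXIT | p1:(1,2)->(2,2) | p2:(1,3)->(2,3) | p3:(0,3)->(1,3) | p4:(0,0)->(1,0)
Step 2: p0:escaped | p1:(2,2)->(3,2) | p2:(2,3)->(3,3) | p3:(1,3)->(2,3) | p4:(1,0)->(2,0)
Step 3: p0:escaped | p1:(3,2)->(4,2) | p2:(3,3)->(4,3) | p3:(2,3)->(3,3) | p4:(2,0)->(3,0)
Step 4: p0:escaped | p1:(4,2)->(4,1) | p2:(4,3)->(4,2) | p3:(3,3)->(4,3) | p4:(3,0)->(4,0)->EXIT
Step 5: p0:escaped | p1:(4,1)->(4,0)->EXIT | p2:(4,2)->(4,1) | p3:(4,3)->(4,2) | p4:escaped
Step 6: p0:escaped | p1:escaped | p2:(4,1)->(4,0)->EXIT | p3:(4,2)->(4,1) | p4:escaped

ESCAPED ESCAPED ESCAPED (4,1) ESCAPED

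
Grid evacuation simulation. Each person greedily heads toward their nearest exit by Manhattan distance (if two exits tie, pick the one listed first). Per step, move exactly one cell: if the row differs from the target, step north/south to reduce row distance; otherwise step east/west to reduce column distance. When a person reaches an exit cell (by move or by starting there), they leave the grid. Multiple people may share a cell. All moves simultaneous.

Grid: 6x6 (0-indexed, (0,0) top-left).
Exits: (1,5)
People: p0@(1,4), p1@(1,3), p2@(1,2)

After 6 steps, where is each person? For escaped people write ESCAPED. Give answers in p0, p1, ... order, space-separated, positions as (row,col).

Step 1: p0:(1,4)->(1,5)->EXIT | p1:(1,3)->(1,4) | p2:(1,2)->(1,3)
Step 2: p0:escaped | p1:(1,4)->(1,5)->EXIT | p2:(1,3)->(1,4)
Step 3: p0:escaped | p1:escaped | p2:(1,4)->(1,5)->EXIT

ESCAPED ESCAPED ESCAPED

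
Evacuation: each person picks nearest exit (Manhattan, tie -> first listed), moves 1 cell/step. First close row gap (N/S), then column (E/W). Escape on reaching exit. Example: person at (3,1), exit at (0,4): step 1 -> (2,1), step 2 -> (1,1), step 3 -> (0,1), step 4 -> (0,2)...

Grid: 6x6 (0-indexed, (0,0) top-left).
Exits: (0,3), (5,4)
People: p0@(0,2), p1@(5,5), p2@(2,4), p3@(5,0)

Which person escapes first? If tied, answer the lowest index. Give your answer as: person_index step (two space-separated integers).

Answer: 0 1

Derivation:
Step 1: p0:(0,2)->(0,3)->EXIT | p1:(5,5)->(5,4)->EXIT | p2:(2,4)->(1,4) | p3:(5,0)->(5,1)
Step 2: p0:escaped | p1:escaped | p2:(1,4)->(0,4) | p3:(5,1)->(5,2)
Step 3: p0:escaped | p1:escaped | p2:(0,4)->(0,3)->EXIT | p3:(5,2)->(5,3)
Step 4: p0:escaped | p1:escaped | p2:escaped | p3:(5,3)->(5,4)->EXIT
Exit steps: [1, 1, 3, 4]
First to escape: p0 at step 1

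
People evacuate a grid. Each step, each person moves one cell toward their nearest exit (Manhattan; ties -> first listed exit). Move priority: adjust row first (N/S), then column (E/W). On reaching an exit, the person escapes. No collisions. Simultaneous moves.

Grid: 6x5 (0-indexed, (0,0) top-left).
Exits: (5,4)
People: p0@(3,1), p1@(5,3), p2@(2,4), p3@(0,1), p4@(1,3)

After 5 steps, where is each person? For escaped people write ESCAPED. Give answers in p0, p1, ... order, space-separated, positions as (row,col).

Step 1: p0:(3,1)->(4,1) | p1:(5,3)->(5,4)->EXIT | p2:(2,4)->(3,4) | p3:(0,1)->(1,1) | p4:(1,3)->(2,3)
Step 2: p0:(4,1)->(5,1) | p1:escaped | p2:(3,4)->(4,4) | p3:(1,1)->(2,1) | p4:(2,3)->(3,3)
Step 3: p0:(5,1)->(5,2) | p1:escaped | p2:(4,4)->(5,4)->EXIT | p3:(2,1)->(3,1) | p4:(3,3)->(4,3)
Step 4: p0:(5,2)->(5,3) | p1:escaped | p2:escaped | p3:(3,1)->(4,1) | p4:(4,3)->(5,3)
Step 5: p0:(5,3)->(5,4)->EXIT | p1:escaped | p2:escaped | p3:(4,1)->(5,1) | p4:(5,3)->(5,4)->EXIT

ESCAPED ESCAPED ESCAPED (5,1) ESCAPED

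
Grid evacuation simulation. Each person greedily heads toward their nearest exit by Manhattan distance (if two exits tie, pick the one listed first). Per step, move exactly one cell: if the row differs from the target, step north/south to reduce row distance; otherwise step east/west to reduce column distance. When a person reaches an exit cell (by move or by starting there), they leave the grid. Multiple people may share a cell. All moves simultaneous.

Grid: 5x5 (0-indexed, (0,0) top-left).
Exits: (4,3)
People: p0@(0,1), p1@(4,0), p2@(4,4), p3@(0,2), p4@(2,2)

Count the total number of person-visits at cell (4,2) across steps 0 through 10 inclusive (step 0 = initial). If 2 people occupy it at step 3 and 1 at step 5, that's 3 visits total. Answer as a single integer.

Answer: 4

Derivation:
Step 0: p0@(0,1) p1@(4,0) p2@(4,4) p3@(0,2) p4@(2,2) -> at (4,2): 0 [-], cum=0
Step 1: p0@(1,1) p1@(4,1) p2@ESC p3@(1,2) p4@(3,2) -> at (4,2): 0 [-], cum=0
Step 2: p0@(2,1) p1@(4,2) p2@ESC p3@(2,2) p4@(4,2) -> at (4,2): 2 [p1,p4], cum=2
Step 3: p0@(3,1) p1@ESC p2@ESC p3@(3,2) p4@ESC -> at (4,2): 0 [-], cum=2
Step 4: p0@(4,1) p1@ESC p2@ESC p3@(4,2) p4@ESC -> at (4,2): 1 [p3], cum=3
Step 5: p0@(4,2) p1@ESC p2@ESC p3@ESC p4@ESC -> at (4,2): 1 [p0], cum=4
Step 6: p0@ESC p1@ESC p2@ESC p3@ESC p4@ESC -> at (4,2): 0 [-], cum=4
Total visits = 4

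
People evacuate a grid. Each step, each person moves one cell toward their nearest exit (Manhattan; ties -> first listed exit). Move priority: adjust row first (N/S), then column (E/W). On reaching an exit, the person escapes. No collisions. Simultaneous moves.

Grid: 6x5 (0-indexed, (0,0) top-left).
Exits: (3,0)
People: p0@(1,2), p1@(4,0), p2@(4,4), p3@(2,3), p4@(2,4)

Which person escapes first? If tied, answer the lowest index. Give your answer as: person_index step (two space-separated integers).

Step 1: p0:(1,2)->(2,2) | p1:(4,0)->(3,0)->EXIT | p2:(4,4)->(3,4) | p3:(2,3)->(3,3) | p4:(2,4)->(3,4)
Step 2: p0:(2,2)->(3,2) | p1:escaped | p2:(3,4)->(3,3) | p3:(3,3)->(3,2) | p4:(3,4)->(3,3)
Step 3: p0:(3,2)->(3,1) | p1:escaped | p2:(3,3)->(3,2) | p3:(3,2)->(3,1) | p4:(3,3)->(3,2)
Step 4: p0:(3,1)->(3,0)->EXIT | p1:escaped | p2:(3,2)->(3,1) | p3:(3,1)->(3,0)->EXIT | p4:(3,2)->(3,1)
Step 5: p0:escaped | p1:escaped | p2:(3,1)->(3,0)->EXIT | p3:escaped | p4:(3,1)->(3,0)->EXIT
Exit steps: [4, 1, 5, 4, 5]
First to escape: p1 at step 1

Answer: 1 1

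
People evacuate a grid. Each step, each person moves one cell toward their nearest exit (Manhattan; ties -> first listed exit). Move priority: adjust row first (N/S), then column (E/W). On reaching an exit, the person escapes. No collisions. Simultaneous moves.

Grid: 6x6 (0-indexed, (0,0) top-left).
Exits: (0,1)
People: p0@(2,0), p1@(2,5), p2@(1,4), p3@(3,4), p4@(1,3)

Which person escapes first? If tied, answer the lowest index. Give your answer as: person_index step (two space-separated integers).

Step 1: p0:(2,0)->(1,0) | p1:(2,5)->(1,5) | p2:(1,4)->(0,4) | p3:(3,4)->(2,4) | p4:(1,3)->(0,3)
Step 2: p0:(1,0)->(0,0) | p1:(1,5)->(0,5) | p2:(0,4)->(0,3) | p3:(2,4)->(1,4) | p4:(0,3)->(0,2)
Step 3: p0:(0,0)->(0,1)->EXIT | p1:(0,5)->(0,4) | p2:(0,3)->(0,2) | p3:(1,4)->(0,4) | p4:(0,2)->(0,1)->EXIT
Step 4: p0:escaped | p1:(0,4)->(0,3) | p2:(0,2)->(0,1)->EXIT | p3:(0,4)->(0,3) | p4:escaped
Step 5: p0:escaped | p1:(0,3)->(0,2) | p2:escaped | p3:(0,3)->(0,2) | p4:escaped
Step 6: p0:escaped | p1:(0,2)->(0,1)->EXIT | p2:escaped | p3:(0,2)->(0,1)->EXIT | p4:escaped
Exit steps: [3, 6, 4, 6, 3]
First to escape: p0 at step 3

Answer: 0 3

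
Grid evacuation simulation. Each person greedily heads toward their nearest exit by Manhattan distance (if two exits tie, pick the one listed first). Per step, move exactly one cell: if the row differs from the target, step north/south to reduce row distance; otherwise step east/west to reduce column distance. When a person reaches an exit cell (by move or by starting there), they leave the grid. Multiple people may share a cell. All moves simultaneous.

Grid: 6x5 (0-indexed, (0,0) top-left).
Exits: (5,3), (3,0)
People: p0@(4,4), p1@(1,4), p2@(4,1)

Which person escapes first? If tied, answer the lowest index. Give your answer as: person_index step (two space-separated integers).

Step 1: p0:(4,4)->(5,4) | p1:(1,4)->(2,4) | p2:(4,1)->(3,1)
Step 2: p0:(5,4)->(5,3)->EXIT | p1:(2,4)->(3,4) | p2:(3,1)->(3,0)->EXIT
Step 3: p0:escaped | p1:(3,4)->(4,4) | p2:escaped
Step 4: p0:escaped | p1:(4,4)->(5,4) | p2:escaped
Step 5: p0:escaped | p1:(5,4)->(5,3)->EXIT | p2:escaped
Exit steps: [2, 5, 2]
First to escape: p0 at step 2

Answer: 0 2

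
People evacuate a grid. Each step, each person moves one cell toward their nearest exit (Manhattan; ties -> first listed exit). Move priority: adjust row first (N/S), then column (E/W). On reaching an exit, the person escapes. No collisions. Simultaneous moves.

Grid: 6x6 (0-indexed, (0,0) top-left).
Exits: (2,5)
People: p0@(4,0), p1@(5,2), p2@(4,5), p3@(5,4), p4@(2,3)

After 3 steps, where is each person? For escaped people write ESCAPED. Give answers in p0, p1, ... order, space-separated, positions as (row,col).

Step 1: p0:(4,0)->(3,0) | p1:(5,2)->(4,2) | p2:(4,5)->(3,5) | p3:(5,4)->(4,4) | p4:(2,3)->(2,4)
Step 2: p0:(3,0)->(2,0) | p1:(4,2)->(3,2) | p2:(3,5)->(2,5)->EXIT | p3:(4,4)->(3,4) | p4:(2,4)->(2,5)->EXIT
Step 3: p0:(2,0)->(2,1) | p1:(3,2)->(2,2) | p2:escaped | p3:(3,4)->(2,4) | p4:escaped

(2,1) (2,2) ESCAPED (2,4) ESCAPED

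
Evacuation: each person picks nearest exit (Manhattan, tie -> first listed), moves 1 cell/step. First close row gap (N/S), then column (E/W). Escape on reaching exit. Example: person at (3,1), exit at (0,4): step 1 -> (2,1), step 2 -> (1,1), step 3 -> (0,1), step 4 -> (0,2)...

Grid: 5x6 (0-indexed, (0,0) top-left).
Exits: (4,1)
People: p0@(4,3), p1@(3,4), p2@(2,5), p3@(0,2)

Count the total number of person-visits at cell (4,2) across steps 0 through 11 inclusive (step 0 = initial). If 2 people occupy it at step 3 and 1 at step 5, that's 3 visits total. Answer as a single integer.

Answer: 4

Derivation:
Step 0: p0@(4,3) p1@(3,4) p2@(2,5) p3@(0,2) -> at (4,2): 0 [-], cum=0
Step 1: p0@(4,2) p1@(4,4) p2@(3,5) p3@(1,2) -> at (4,2): 1 [p0], cum=1
Step 2: p0@ESC p1@(4,3) p2@(4,5) p3@(2,2) -> at (4,2): 0 [-], cum=1
Step 3: p0@ESC p1@(4,2) p2@(4,4) p3@(3,2) -> at (4,2): 1 [p1], cum=2
Step 4: p0@ESC p1@ESC p2@(4,3) p3@(4,2) -> at (4,2): 1 [p3], cum=3
Step 5: p0@ESC p1@ESC p2@(4,2) p3@ESC -> at (4,2): 1 [p2], cum=4
Step 6: p0@ESC p1@ESC p2@ESC p3@ESC -> at (4,2): 0 [-], cum=4
Total visits = 4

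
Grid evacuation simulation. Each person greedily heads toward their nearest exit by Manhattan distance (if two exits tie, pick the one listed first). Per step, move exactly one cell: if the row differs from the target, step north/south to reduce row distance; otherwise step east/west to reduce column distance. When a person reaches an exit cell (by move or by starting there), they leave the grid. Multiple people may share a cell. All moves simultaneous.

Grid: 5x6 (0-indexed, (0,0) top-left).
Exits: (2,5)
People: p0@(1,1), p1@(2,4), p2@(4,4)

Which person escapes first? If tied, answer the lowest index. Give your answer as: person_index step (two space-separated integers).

Step 1: p0:(1,1)->(2,1) | p1:(2,4)->(2,5)->EXIT | p2:(4,4)->(3,4)
Step 2: p0:(2,1)->(2,2) | p1:escaped | p2:(3,4)->(2,4)
Step 3: p0:(2,2)->(2,3) | p1:escaped | p2:(2,4)->(2,5)->EXIT
Step 4: p0:(2,3)->(2,4) | p1:escaped | p2:escaped
Step 5: p0:(2,4)->(2,5)->EXIT | p1:escaped | p2:escaped
Exit steps: [5, 1, 3]
First to escape: p1 at step 1

Answer: 1 1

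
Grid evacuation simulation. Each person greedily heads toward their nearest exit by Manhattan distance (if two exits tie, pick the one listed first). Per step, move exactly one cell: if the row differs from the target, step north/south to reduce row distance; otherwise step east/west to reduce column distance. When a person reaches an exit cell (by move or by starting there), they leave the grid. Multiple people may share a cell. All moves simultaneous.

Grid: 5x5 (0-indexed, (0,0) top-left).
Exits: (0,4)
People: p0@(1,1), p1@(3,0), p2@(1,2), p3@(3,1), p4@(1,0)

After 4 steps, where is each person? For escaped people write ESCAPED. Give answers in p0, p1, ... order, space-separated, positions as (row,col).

Step 1: p0:(1,1)->(0,1) | p1:(3,0)->(2,0) | p2:(1,2)->(0,2) | p3:(3,1)->(2,1) | p4:(1,0)->(0,0)
Step 2: p0:(0,1)->(0,2) | p1:(2,0)->(1,0) | p2:(0,2)->(0,3) | p3:(2,1)->(1,1) | p4:(0,0)->(0,1)
Step 3: p0:(0,2)->(0,3) | p1:(1,0)->(0,0) | p2:(0,3)->(0,4)->EXIT | p3:(1,1)->(0,1) | p4:(0,1)->(0,2)
Step 4: p0:(0,3)->(0,4)->EXIT | p1:(0,0)->(0,1) | p2:escaped | p3:(0,1)->(0,2) | p4:(0,2)->(0,3)

ESCAPED (0,1) ESCAPED (0,2) (0,3)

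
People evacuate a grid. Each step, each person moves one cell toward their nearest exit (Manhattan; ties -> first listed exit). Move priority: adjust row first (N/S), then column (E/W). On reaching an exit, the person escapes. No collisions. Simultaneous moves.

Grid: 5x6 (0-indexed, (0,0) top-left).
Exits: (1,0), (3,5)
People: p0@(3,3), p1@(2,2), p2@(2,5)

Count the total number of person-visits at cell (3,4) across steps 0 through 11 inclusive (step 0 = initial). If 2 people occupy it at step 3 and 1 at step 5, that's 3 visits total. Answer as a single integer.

Answer: 1

Derivation:
Step 0: p0@(3,3) p1@(2,2) p2@(2,5) -> at (3,4): 0 [-], cum=0
Step 1: p0@(3,4) p1@(1,2) p2@ESC -> at (3,4): 1 [p0], cum=1
Step 2: p0@ESC p1@(1,1) p2@ESC -> at (3,4): 0 [-], cum=1
Step 3: p0@ESC p1@ESC p2@ESC -> at (3,4): 0 [-], cum=1
Total visits = 1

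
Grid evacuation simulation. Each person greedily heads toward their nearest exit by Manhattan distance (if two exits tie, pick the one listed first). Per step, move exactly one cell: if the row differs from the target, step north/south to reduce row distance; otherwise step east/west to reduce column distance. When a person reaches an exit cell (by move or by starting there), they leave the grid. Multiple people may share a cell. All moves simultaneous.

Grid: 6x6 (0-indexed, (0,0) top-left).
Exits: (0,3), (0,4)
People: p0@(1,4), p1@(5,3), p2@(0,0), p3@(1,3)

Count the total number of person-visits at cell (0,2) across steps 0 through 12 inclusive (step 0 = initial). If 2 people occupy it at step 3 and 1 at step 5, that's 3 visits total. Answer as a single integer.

Step 0: p0@(1,4) p1@(5,3) p2@(0,0) p3@(1,3) -> at (0,2): 0 [-], cum=0
Step 1: p0@ESC p1@(4,3) p2@(0,1) p3@ESC -> at (0,2): 0 [-], cum=0
Step 2: p0@ESC p1@(3,3) p2@(0,2) p3@ESC -> at (0,2): 1 [p2], cum=1
Step 3: p0@ESC p1@(2,3) p2@ESC p3@ESC -> at (0,2): 0 [-], cum=1
Step 4: p0@ESC p1@(1,3) p2@ESC p3@ESC -> at (0,2): 0 [-], cum=1
Step 5: p0@ESC p1@ESC p2@ESC p3@ESC -> at (0,2): 0 [-], cum=1
Total visits = 1

Answer: 1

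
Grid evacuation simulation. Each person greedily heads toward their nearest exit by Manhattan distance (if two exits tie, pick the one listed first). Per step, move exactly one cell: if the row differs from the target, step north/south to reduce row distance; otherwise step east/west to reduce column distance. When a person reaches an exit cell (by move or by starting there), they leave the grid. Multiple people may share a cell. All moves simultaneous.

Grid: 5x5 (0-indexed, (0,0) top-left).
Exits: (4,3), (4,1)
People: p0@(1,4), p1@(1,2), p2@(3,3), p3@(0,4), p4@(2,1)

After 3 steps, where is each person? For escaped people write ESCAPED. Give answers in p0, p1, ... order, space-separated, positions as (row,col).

Step 1: p0:(1,4)->(2,4) | p1:(1,2)->(2,2) | p2:(3,3)->(4,3)->EXIT | p3:(0,4)->(1,4) | p4:(2,1)->(3,1)
Step 2: p0:(2,4)->(3,4) | p1:(2,2)->(3,2) | p2:escaped | p3:(1,4)->(2,4) | p4:(3,1)->(4,1)->EXIT
Step 3: p0:(3,4)->(4,4) | p1:(3,2)->(4,2) | p2:escaped | p3:(2,4)->(3,4) | p4:escaped

(4,4) (4,2) ESCAPED (3,4) ESCAPED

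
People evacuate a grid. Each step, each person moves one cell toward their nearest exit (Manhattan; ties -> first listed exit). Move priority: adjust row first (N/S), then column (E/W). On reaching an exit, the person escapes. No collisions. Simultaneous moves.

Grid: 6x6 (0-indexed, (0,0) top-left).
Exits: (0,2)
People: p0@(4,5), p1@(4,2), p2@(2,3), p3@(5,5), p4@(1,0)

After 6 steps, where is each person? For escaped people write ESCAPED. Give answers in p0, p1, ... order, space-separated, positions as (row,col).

Step 1: p0:(4,5)->(3,5) | p1:(4,2)->(3,2) | p2:(2,3)->(1,3) | p3:(5,5)->(4,5) | p4:(1,0)->(0,0)
Step 2: p0:(3,5)->(2,5) | p1:(3,2)->(2,2) | p2:(1,3)->(0,3) | p3:(4,5)->(3,5) | p4:(0,0)->(0,1)
Step 3: p0:(2,5)->(1,5) | p1:(2,2)->(1,2) | p2:(0,3)->(0,2)->EXIT | p3:(3,5)->(2,5) | p4:(0,1)->(0,2)->EXIT
Step 4: p0:(1,5)->(0,5) | p1:(1,2)->(0,2)->EXIT | p2:escaped | p3:(2,5)->(1,5) | p4:escaped
Step 5: p0:(0,5)->(0,4) | p1:escaped | p2:escaped | p3:(1,5)->(0,5) | p4:escaped
Step 6: p0:(0,4)->(0,3) | p1:escaped | p2:escaped | p3:(0,5)->(0,4) | p4:escaped

(0,3) ESCAPED ESCAPED (0,4) ESCAPED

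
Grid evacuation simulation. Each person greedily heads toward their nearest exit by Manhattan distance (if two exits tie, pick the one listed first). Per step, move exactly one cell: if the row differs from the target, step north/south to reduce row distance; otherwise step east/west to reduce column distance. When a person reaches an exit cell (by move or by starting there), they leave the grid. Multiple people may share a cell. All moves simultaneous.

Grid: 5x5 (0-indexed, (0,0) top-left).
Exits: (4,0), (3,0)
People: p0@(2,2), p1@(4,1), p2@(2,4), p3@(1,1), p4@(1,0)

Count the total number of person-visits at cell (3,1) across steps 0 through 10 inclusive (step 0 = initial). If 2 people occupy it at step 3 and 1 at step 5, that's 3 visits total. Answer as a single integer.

Answer: 3

Derivation:
Step 0: p0@(2,2) p1@(4,1) p2@(2,4) p3@(1,1) p4@(1,0) -> at (3,1): 0 [-], cum=0
Step 1: p0@(3,2) p1@ESC p2@(3,4) p3@(2,1) p4@(2,0) -> at (3,1): 0 [-], cum=0
Step 2: p0@(3,1) p1@ESC p2@(3,3) p3@(3,1) p4@ESC -> at (3,1): 2 [p0,p3], cum=2
Step 3: p0@ESC p1@ESC p2@(3,2) p3@ESC p4@ESC -> at (3,1): 0 [-], cum=2
Step 4: p0@ESC p1@ESC p2@(3,1) p3@ESC p4@ESC -> at (3,1): 1 [p2], cum=3
Step 5: p0@ESC p1@ESC p2@ESC p3@ESC p4@ESC -> at (3,1): 0 [-], cum=3
Total visits = 3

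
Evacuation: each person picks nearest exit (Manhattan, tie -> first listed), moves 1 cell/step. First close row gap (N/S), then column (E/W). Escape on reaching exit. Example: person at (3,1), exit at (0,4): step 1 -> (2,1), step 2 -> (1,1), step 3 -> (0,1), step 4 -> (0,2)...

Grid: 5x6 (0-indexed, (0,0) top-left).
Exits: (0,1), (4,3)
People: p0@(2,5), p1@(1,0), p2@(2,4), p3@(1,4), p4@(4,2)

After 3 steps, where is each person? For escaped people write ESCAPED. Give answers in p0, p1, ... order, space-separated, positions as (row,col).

Step 1: p0:(2,5)->(3,5) | p1:(1,0)->(0,0) | p2:(2,4)->(3,4) | p3:(1,4)->(0,4) | p4:(4,2)->(4,3)->EXIT
Step 2: p0:(3,5)->(4,5) | p1:(0,0)->(0,1)->EXIT | p2:(3,4)->(4,4) | p3:(0,4)->(0,3) | p4:escaped
Step 3: p0:(4,5)->(4,4) | p1:escaped | p2:(4,4)->(4,3)->EXIT | p3:(0,3)->(0,2) | p4:escaped

(4,4) ESCAPED ESCAPED (0,2) ESCAPED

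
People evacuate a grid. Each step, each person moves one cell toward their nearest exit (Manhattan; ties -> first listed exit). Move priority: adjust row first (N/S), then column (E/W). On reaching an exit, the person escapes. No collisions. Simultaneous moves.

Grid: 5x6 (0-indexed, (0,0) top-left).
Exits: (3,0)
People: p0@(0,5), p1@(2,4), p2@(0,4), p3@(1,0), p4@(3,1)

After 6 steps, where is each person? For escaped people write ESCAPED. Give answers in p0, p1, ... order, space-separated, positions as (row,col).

Step 1: p0:(0,5)->(1,5) | p1:(2,4)->(3,4) | p2:(0,4)->(1,4) | p3:(1,0)->(2,0) | p4:(3,1)->(3,0)->EXIT
Step 2: p0:(1,5)->(2,5) | p1:(3,4)->(3,3) | p2:(1,4)->(2,4) | p3:(2,0)->(3,0)->EXIT | p4:escaped
Step 3: p0:(2,5)->(3,5) | p1:(3,3)->(3,2) | p2:(2,4)->(3,4) | p3:escaped | p4:escaped
Step 4: p0:(3,5)->(3,4) | p1:(3,2)->(3,1) | p2:(3,4)->(3,3) | p3:escaped | p4:escaped
Step 5: p0:(3,4)->(3,3) | p1:(3,1)->(3,0)->EXIT | p2:(3,3)->(3,2) | p3:escaped | p4:escaped
Step 6: p0:(3,3)->(3,2) | p1:escaped | p2:(3,2)->(3,1) | p3:escaped | p4:escaped

(3,2) ESCAPED (3,1) ESCAPED ESCAPED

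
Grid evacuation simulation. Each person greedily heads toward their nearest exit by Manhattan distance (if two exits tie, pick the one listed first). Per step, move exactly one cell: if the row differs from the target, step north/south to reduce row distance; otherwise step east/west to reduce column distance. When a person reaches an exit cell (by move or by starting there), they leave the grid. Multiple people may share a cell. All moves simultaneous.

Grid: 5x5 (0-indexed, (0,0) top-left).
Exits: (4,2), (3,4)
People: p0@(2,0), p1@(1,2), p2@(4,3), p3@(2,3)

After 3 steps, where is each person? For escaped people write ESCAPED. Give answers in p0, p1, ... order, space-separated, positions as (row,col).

Step 1: p0:(2,0)->(3,0) | p1:(1,2)->(2,2) | p2:(4,3)->(4,2)->EXIT | p3:(2,3)->(3,3)
Step 2: p0:(3,0)->(4,0) | p1:(2,2)->(3,2) | p2:escaped | p3:(3,3)->(3,4)->EXIT
Step 3: p0:(4,0)->(4,1) | p1:(3,2)->(4,2)->EXIT | p2:escaped | p3:escaped

(4,1) ESCAPED ESCAPED ESCAPED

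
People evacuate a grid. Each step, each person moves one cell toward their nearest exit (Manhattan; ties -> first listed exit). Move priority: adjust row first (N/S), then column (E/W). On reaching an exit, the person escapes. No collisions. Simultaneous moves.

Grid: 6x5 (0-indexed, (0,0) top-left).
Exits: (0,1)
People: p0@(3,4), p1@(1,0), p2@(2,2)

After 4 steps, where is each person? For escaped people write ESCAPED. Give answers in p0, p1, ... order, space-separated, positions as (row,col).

Step 1: p0:(3,4)->(2,4) | p1:(1,0)->(0,0) | p2:(2,2)->(1,2)
Step 2: p0:(2,4)->(1,4) | p1:(0,0)->(0,1)->EXIT | p2:(1,2)->(0,2)
Step 3: p0:(1,4)->(0,4) | p1:escaped | p2:(0,2)->(0,1)->EXIT
Step 4: p0:(0,4)->(0,3) | p1:escaped | p2:escaped

(0,3) ESCAPED ESCAPED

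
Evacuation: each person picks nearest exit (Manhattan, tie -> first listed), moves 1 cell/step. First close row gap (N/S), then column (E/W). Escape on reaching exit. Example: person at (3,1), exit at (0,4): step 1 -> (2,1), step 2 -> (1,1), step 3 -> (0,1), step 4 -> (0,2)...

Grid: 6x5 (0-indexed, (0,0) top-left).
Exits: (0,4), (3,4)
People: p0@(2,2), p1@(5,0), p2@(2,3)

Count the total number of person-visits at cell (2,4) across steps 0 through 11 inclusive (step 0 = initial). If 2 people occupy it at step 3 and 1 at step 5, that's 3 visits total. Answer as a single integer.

Step 0: p0@(2,2) p1@(5,0) p2@(2,3) -> at (2,4): 0 [-], cum=0
Step 1: p0@(3,2) p1@(4,0) p2@(3,3) -> at (2,4): 0 [-], cum=0
Step 2: p0@(3,3) p1@(3,0) p2@ESC -> at (2,4): 0 [-], cum=0
Step 3: p0@ESC p1@(3,1) p2@ESC -> at (2,4): 0 [-], cum=0
Step 4: p0@ESC p1@(3,2) p2@ESC -> at (2,4): 0 [-], cum=0
Step 5: p0@ESC p1@(3,3) p2@ESC -> at (2,4): 0 [-], cum=0
Step 6: p0@ESC p1@ESC p2@ESC -> at (2,4): 0 [-], cum=0
Total visits = 0

Answer: 0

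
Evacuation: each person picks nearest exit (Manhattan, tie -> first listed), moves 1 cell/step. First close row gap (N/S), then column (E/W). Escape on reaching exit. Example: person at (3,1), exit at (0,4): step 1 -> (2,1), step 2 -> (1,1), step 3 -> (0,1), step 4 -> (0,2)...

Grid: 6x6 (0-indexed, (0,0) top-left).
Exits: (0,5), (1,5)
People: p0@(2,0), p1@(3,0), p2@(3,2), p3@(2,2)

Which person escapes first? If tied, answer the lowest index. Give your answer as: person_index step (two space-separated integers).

Step 1: p0:(2,0)->(1,0) | p1:(3,0)->(2,0) | p2:(3,2)->(2,2) | p3:(2,2)->(1,2)
Step 2: p0:(1,0)->(1,1) | p1:(2,0)->(1,0) | p2:(2,2)->(1,2) | p3:(1,2)->(1,3)
Step 3: p0:(1,1)->(1,2) | p1:(1,0)->(1,1) | p2:(1,2)->(1,3) | p3:(1,3)->(1,4)
Step 4: p0:(1,2)->(1,3) | p1:(1,1)->(1,2) | p2:(1,3)->(1,4) | p3:(1,4)->(1,5)->EXIT
Step 5: p0:(1,3)->(1,4) | p1:(1,2)->(1,3) | p2:(1,4)->(1,5)->EXIT | p3:escaped
Step 6: p0:(1,4)->(1,5)->EXIT | p1:(1,3)->(1,4) | p2:escaped | p3:escaped
Step 7: p0:escaped | p1:(1,4)->(1,5)->EXIT | p2:escaped | p3:escaped
Exit steps: [6, 7, 5, 4]
First to escape: p3 at step 4

Answer: 3 4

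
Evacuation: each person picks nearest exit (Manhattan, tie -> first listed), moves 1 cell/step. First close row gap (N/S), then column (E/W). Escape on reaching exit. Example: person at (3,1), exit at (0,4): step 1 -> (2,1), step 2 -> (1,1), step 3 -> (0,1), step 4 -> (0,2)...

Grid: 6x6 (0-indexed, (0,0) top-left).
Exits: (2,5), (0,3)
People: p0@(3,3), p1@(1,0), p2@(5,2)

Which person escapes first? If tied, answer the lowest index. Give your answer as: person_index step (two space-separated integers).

Answer: 0 3

Derivation:
Step 1: p0:(3,3)->(2,3) | p1:(1,0)->(0,0) | p2:(5,2)->(4,2)
Step 2: p0:(2,3)->(2,4) | p1:(0,0)->(0,1) | p2:(4,2)->(3,2)
Step 3: p0:(2,4)->(2,5)->EXIT | p1:(0,1)->(0,2) | p2:(3,2)->(2,2)
Step 4: p0:escaped | p1:(0,2)->(0,3)->EXIT | p2:(2,2)->(2,3)
Step 5: p0:escaped | p1:escaped | p2:(2,3)->(2,4)
Step 6: p0:escaped | p1:escaped | p2:(2,4)->(2,5)->EXIT
Exit steps: [3, 4, 6]
First to escape: p0 at step 3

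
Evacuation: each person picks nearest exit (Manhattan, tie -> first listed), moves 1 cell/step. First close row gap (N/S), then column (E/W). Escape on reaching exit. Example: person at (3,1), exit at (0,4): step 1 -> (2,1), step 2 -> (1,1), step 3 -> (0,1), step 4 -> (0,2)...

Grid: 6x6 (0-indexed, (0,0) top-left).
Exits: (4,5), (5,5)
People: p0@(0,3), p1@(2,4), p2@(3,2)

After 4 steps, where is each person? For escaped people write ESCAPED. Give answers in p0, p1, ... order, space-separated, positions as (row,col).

Step 1: p0:(0,3)->(1,3) | p1:(2,4)->(3,4) | p2:(3,2)->(4,2)
Step 2: p0:(1,3)->(2,3) | p1:(3,4)->(4,4) | p2:(4,2)->(4,3)
Step 3: p0:(2,3)->(3,3) | p1:(4,4)->(4,5)->EXIT | p2:(4,3)->(4,4)
Step 4: p0:(3,3)->(4,3) | p1:escaped | p2:(4,4)->(4,5)->EXIT

(4,3) ESCAPED ESCAPED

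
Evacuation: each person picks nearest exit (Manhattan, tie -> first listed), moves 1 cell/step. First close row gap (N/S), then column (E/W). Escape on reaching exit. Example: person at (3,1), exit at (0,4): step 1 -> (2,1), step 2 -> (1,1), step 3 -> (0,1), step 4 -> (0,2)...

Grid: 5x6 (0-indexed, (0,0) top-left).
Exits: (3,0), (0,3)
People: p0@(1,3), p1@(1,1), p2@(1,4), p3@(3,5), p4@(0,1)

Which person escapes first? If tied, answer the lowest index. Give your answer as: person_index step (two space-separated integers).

Step 1: p0:(1,3)->(0,3)->EXIT | p1:(1,1)->(2,1) | p2:(1,4)->(0,4) | p3:(3,5)->(3,4) | p4:(0,1)->(0,2)
Step 2: p0:escaped | p1:(2,1)->(3,1) | p2:(0,4)->(0,3)->EXIT | p3:(3,4)->(3,3) | p4:(0,2)->(0,3)->EXIT
Step 3: p0:escaped | p1:(3,1)->(3,0)->EXIT | p2:escaped | p3:(3,3)->(3,2) | p4:escaped
Step 4: p0:escaped | p1:escaped | p2:escaped | p3:(3,2)->(3,1) | p4:escaped
Step 5: p0:escaped | p1:escaped | p2:escaped | p3:(3,1)->(3,0)->EXIT | p4:escaped
Exit steps: [1, 3, 2, 5, 2]
First to escape: p0 at step 1

Answer: 0 1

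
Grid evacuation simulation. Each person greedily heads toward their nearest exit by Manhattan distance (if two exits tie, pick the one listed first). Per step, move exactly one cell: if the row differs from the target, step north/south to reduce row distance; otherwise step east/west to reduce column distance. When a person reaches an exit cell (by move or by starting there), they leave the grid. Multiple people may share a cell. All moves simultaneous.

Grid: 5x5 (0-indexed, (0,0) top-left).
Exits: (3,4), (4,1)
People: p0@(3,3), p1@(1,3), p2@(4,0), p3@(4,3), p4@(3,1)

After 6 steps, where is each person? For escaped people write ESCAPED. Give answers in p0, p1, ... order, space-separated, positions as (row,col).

Step 1: p0:(3,3)->(3,4)->EXIT | p1:(1,3)->(2,3) | p2:(4,0)->(4,1)->EXIT | p3:(4,3)->(3,3) | p4:(3,1)->(4,1)->EXIT
Step 2: p0:escaped | p1:(2,3)->(3,3) | p2:escaped | p3:(3,3)->(3,4)->EXIT | p4:escaped
Step 3: p0:escaped | p1:(3,3)->(3,4)->EXIT | p2:escaped | p3:escaped | p4:escaped

ESCAPED ESCAPED ESCAPED ESCAPED ESCAPED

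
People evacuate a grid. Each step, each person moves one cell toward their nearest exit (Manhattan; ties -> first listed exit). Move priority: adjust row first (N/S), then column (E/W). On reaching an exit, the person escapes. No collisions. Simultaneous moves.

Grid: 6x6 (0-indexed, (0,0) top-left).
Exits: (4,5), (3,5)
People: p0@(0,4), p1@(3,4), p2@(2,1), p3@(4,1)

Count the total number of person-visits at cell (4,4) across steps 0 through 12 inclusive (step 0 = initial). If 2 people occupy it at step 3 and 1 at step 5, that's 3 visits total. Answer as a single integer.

Answer: 1

Derivation:
Step 0: p0@(0,4) p1@(3,4) p2@(2,1) p3@(4,1) -> at (4,4): 0 [-], cum=0
Step 1: p0@(1,4) p1@ESC p2@(3,1) p3@(4,2) -> at (4,4): 0 [-], cum=0
Step 2: p0@(2,4) p1@ESC p2@(3,2) p3@(4,3) -> at (4,4): 0 [-], cum=0
Step 3: p0@(3,4) p1@ESC p2@(3,3) p3@(4,4) -> at (4,4): 1 [p3], cum=1
Step 4: p0@ESC p1@ESC p2@(3,4) p3@ESC -> at (4,4): 0 [-], cum=1
Step 5: p0@ESC p1@ESC p2@ESC p3@ESC -> at (4,4): 0 [-], cum=1
Total visits = 1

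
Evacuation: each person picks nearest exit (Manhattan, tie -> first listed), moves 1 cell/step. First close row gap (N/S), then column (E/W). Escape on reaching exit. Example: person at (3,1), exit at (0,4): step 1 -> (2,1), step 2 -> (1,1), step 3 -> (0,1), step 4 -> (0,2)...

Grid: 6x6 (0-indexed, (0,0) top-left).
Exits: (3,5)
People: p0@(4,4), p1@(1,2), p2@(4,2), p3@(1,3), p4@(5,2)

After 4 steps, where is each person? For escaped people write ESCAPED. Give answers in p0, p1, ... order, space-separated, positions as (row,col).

Step 1: p0:(4,4)->(3,4) | p1:(1,2)->(2,2) | p2:(4,2)->(3,2) | p3:(1,3)->(2,3) | p4:(5,2)->(4,2)
Step 2: p0:(3,4)->(3,5)->EXIT | p1:(2,2)->(3,2) | p2:(3,2)->(3,3) | p3:(2,3)->(3,3) | p4:(4,2)->(3,2)
Step 3: p0:escaped | p1:(3,2)->(3,3) | p2:(3,3)->(3,4) | p3:(3,3)->(3,4) | p4:(3,2)->(3,3)
Step 4: p0:escaped | p1:(3,3)->(3,4) | p2:(3,4)->(3,5)->EXIT | p3:(3,4)->(3,5)->EXIT | p4:(3,3)->(3,4)

ESCAPED (3,4) ESCAPED ESCAPED (3,4)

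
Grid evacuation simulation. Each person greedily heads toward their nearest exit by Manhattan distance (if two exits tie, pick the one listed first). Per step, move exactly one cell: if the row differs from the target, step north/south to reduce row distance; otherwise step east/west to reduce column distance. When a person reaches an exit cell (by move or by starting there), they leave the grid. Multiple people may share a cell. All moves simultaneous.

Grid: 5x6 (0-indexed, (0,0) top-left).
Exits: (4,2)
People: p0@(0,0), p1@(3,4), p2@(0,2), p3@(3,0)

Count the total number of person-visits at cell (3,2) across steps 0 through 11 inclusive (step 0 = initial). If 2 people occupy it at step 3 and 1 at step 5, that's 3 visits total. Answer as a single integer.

Step 0: p0@(0,0) p1@(3,4) p2@(0,2) p3@(3,0) -> at (3,2): 0 [-], cum=0
Step 1: p0@(1,0) p1@(4,4) p2@(1,2) p3@(4,0) -> at (3,2): 0 [-], cum=0
Step 2: p0@(2,0) p1@(4,3) p2@(2,2) p3@(4,1) -> at (3,2): 0 [-], cum=0
Step 3: p0@(3,0) p1@ESC p2@(3,2) p3@ESC -> at (3,2): 1 [p2], cum=1
Step 4: p0@(4,0) p1@ESC p2@ESC p3@ESC -> at (3,2): 0 [-], cum=1
Step 5: p0@(4,1) p1@ESC p2@ESC p3@ESC -> at (3,2): 0 [-], cum=1
Step 6: p0@ESC p1@ESC p2@ESC p3@ESC -> at (3,2): 0 [-], cum=1
Total visits = 1

Answer: 1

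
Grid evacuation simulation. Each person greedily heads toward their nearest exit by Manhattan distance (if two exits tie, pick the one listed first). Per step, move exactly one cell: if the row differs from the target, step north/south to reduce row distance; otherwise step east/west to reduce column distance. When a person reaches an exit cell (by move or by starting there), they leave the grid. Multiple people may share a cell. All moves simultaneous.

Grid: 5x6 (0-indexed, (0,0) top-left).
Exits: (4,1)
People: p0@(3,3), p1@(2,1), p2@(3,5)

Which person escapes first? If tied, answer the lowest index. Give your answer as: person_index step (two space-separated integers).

Step 1: p0:(3,3)->(4,3) | p1:(2,1)->(3,1) | p2:(3,5)->(4,5)
Step 2: p0:(4,3)->(4,2) | p1:(3,1)->(4,1)->EXIT | p2:(4,5)->(4,4)
Step 3: p0:(4,2)->(4,1)->EXIT | p1:escaped | p2:(4,4)->(4,3)
Step 4: p0:escaped | p1:escaped | p2:(4,3)->(4,2)
Step 5: p0:escaped | p1:escaped | p2:(4,2)->(4,1)->EXIT
Exit steps: [3, 2, 5]
First to escape: p1 at step 2

Answer: 1 2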